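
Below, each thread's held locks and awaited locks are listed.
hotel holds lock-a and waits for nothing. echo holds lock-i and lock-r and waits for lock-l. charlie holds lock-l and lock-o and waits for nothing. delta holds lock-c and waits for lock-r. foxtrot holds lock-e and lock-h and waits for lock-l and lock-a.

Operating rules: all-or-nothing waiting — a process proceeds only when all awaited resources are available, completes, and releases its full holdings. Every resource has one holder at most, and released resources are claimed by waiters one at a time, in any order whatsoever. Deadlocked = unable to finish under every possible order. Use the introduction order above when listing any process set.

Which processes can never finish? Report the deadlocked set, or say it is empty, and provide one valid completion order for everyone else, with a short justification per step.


No process is deadlocked.
Key observation: the wait graph is acyclic; completion cascades from the unblocked processes through everyone else.
The rest can finish in the order charlie, echo, hotel, delta, foxtrot.
Walking it through:
  run charlie (it waits on nothing); releases lock-l and lock-o
  echo waits on lock-l — all released -> runs and releases lock-i and lock-r
  run hotel (it waits on nothing); releases lock-a
  delta waits on lock-r — all released -> runs and releases lock-c
  foxtrot waits on lock-l and lock-a — all released -> runs and releases lock-e and lock-h


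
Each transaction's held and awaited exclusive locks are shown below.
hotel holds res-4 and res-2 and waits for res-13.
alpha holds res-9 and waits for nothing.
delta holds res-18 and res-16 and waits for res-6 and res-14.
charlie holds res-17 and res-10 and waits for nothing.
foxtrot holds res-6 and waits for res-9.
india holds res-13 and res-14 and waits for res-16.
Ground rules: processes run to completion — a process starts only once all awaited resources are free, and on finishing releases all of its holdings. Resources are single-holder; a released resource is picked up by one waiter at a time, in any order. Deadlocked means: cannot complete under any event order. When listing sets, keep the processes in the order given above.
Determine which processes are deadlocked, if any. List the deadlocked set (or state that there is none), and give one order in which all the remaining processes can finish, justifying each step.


Deadlocked: hotel, delta and india.
Key observation: along india -> delta -> india, each member waits on what the next one holds — a deadlock; hotel waits into the deadlock from upstream.
A valid finishing order for the others: alpha, foxtrot, charlie.
Walking it through:
  run alpha (it waits on nothing); releases res-9
  foxtrot waits on res-9 — all released -> runs and releases res-6
  run charlie (it waits on nothing); releases res-17 and res-10


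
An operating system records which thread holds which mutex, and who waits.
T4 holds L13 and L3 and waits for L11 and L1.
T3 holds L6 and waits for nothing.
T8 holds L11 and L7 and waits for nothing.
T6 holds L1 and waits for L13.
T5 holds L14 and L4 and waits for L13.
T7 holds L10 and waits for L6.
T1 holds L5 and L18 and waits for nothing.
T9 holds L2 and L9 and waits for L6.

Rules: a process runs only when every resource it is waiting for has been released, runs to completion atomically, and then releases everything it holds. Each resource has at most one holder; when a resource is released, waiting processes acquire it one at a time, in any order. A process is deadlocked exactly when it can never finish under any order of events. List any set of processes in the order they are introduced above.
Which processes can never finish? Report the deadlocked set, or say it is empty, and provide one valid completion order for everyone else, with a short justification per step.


Deadlocked set: T4, T6 and T5.
Key observation: the loop T4 -> T6 -> T4 blocks itself forever; T5 waits into the deadlock from upstream.
One completion order for the rest: T3, T8, T7, T9, T1.
Step-by-step check:
  T3 waits on nothing -> runs at once and releases L6
  T8 waits on nothing -> runs at once and releases L11 and L7
  T7: everything it awaited (L6) is free; runs, freeing L10
  T9: everything it awaited (L6) is free; runs, freeing L2 and L9
  T1 waits on nothing -> runs at once and releases L5 and L18


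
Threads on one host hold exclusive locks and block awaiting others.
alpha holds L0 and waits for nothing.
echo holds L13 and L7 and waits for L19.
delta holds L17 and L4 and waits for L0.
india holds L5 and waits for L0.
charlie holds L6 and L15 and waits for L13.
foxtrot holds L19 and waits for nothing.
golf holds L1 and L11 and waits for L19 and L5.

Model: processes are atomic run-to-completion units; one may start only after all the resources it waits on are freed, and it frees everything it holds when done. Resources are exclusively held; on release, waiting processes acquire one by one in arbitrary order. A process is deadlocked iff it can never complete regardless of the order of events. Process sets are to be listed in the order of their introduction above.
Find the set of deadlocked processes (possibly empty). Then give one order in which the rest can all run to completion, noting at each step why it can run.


No process is deadlocked.
Key observation: every chain of waits terminates; starting from the processes that wait on nothing, all the rest unlock in turn.
One completion order for the rest: foxtrot, echo, alpha, charlie, india, delta, golf.
Verifying each step:
  foxtrot: no waits; runs immediately, freeing L19
  echo: everything it awaited (L19) is free; runs, freeing L13 and L7
  alpha: no waits; runs immediately, freeing L0
  charlie: everything it awaited (L13) is free; runs, freeing L6 and L15
  india: everything it awaited (L0) is free; runs, freeing L5
  delta: everything it awaited (L0) is free; runs, freeing L17 and L4
  golf: everything it awaited (L19 and L5) is free; runs, freeing L1 and L11


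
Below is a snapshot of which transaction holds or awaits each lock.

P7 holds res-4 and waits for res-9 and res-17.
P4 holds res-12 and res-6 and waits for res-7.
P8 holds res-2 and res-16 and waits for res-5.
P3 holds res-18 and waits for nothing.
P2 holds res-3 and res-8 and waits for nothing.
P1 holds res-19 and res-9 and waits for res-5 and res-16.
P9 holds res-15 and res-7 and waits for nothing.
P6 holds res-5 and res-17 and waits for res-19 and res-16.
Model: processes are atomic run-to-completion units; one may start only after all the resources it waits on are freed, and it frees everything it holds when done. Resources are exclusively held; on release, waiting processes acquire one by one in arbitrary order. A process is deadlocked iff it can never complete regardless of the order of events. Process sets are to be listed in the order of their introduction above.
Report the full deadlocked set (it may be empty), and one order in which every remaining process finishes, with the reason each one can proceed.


The deadlocked set is P7, P8, P1 and P6.
Key observation: the wait chain closes on itself along P8 -> P6 -> P8; P1 is caught in further circular waits and P7 waits into the deadlock from upstream.
One completion order for the rest: P9, P2, P4, P3.
Walking it through:
  run P9 (it waits on nothing); releases res-15 and res-7
  run P2 (it waits on nothing); releases res-3 and res-8
  P4 waits on res-7 — all released -> runs and releases res-12 and res-6
  run P3 (it waits on nothing); releases res-18


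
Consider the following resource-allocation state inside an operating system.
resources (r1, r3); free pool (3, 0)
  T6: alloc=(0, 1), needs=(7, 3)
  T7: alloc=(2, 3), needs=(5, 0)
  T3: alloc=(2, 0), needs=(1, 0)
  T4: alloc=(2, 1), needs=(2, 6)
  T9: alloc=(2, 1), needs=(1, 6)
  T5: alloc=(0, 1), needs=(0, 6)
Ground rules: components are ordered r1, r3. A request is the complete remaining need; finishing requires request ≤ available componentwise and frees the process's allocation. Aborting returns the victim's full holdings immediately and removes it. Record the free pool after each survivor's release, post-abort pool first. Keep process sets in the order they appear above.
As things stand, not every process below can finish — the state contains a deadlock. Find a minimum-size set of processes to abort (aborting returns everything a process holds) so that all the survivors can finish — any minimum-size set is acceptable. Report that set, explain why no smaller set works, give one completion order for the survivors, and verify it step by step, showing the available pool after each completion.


The answer: abort T9 and T5.
Key observation: T4 could never have finished before the abort; with (2, 2) returned by T9 and T5, it fits at step 4.
Minimality, checking each single-abort alternative: T6 alone leaves T4 blocked (short on r3); T7 alone leaves T4 blocked (short on r3); T3 alone leaves T4 blocked (short on r3); T4 alone leaves T9 blocked (short on r3); T9 alone leaves T4 blocked (short on r3); T5 alone leaves T4 blocked (short on r3).
Survivors finish in the order: T7, T3, T6, T4. Check, step by step (pool after the aborts first):
  pool = (5, 2)
  run T7 (needs (5, 0), free (5, 2)); after release of (2, 3) the pool is (7, 5)
  run T3 (needs (1, 0), free (7, 5)); after release of (2, 0) the pool is (9, 5)
  run T6 (needs (7, 3), free (9, 5)); after release of (0, 1) the pool is (9, 6)
  run T4 (needs (2, 6), free (9, 6)); after release of (2, 1) the pool is (11, 7)


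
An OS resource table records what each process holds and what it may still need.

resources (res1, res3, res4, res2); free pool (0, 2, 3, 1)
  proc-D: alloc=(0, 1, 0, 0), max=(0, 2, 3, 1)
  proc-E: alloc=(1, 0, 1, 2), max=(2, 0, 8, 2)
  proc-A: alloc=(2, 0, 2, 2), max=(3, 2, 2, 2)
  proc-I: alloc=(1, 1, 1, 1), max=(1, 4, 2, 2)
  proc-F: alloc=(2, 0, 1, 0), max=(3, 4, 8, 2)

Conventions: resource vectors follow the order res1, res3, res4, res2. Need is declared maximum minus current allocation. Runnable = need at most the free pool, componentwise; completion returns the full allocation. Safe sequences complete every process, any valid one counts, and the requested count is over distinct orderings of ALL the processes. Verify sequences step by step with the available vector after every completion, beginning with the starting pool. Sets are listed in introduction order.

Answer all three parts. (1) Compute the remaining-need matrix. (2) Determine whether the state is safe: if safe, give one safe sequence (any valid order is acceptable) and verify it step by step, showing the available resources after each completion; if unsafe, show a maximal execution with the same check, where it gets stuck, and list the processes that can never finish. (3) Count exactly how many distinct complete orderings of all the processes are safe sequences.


(1) Remaining need (order res1, res3, res4, res2):
  proc-D: (0, 1, 3, 1)
  proc-E: (1, 0, 7, 0)
  proc-A: (1, 2, 0, 0)
  proc-I: (0, 3, 1, 1)
  proc-F: (1, 4, 7, 2)
(2) The state is UNSAFE.
Key observation: no order helps: past proc-D, proc-I, proc-A, the free pool tops out at (3, 4, 6, 4), below what each blocked process needs in res4.
A maximal execution: proc-D, proc-I, proc-A — then nothing else fits. Walking it through:
  pool = (0, 2, 3, 1)
  proc-D: need (0, 1, 3, 1) fits (0, 2, 3, 1); releases (0, 1, 0, 0), pool now (0, 3, 3, 1)
  proc-I: need (0, 3, 1, 1) fits (0, 3, 3, 1); releases (1, 1, 1, 1), pool now (1, 4, 4, 2)
  proc-A: need (1, 2, 0, 0) fits (1, 4, 4, 2); releases (2, 0, 2, 2), pool now (3, 4, 6, 4)
  blocked: proc-E wants (1, 0, 7, 0), pool (3, 4, 6, 4) — not enough res4
  blocked: proc-F wants (1, 4, 7, 2), pool (3, 4, 6, 4) — not enough res4
Never able to finish: proc-E and proc-F.
(3) The exact count: 0 of the possible complete orderings are safe sequences.


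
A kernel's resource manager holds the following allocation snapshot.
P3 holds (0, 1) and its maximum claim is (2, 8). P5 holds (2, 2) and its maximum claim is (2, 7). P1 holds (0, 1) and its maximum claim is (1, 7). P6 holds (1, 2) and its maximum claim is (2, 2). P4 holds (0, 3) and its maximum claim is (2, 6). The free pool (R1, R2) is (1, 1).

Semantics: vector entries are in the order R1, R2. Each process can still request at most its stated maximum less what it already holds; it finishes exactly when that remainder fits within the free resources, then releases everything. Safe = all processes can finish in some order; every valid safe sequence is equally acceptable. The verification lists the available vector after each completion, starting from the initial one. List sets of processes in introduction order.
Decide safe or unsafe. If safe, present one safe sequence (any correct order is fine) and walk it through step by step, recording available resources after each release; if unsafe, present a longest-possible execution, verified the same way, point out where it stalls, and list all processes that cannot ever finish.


SAFE. One safe sequence: P6, P4, P1, P5, P3.
Key observation: P6 marks the first exact bind of the order: its need (1, 0) fits the free (1, 1) with zero slack on a requested resource.
Check, step by step:
  pool = (1, 1)
  P6 needs (1, 0) <= (1, 1) -> finishes; pool += (1, 2) = (2, 3)
  P4 needs (2, 3) <= (2, 3) -> finishes; pool += (0, 3) = (2, 6)
  P1 needs (1, 6) <= (2, 6) -> finishes; pool += (0, 1) = (2, 7)
  P5 needs (0, 5) <= (2, 7) -> finishes; pool += (2, 2) = (4, 9)
  P3 needs (2, 7) <= (4, 9) -> finishes; pool += (0, 1) = (4, 10)


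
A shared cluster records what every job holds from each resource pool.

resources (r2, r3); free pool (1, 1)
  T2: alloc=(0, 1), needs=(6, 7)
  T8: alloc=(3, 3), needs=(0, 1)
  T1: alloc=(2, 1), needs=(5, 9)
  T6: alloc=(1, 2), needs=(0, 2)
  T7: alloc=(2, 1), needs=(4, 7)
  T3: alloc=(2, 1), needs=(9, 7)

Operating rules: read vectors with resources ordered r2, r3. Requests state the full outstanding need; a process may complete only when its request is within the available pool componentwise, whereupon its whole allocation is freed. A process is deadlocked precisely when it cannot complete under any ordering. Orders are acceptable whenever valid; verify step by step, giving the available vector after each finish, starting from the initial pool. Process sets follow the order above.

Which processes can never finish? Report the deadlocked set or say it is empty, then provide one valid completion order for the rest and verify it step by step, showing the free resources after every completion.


Deadlocked set: T2, T1, T7 and T3.
Key observation: r3 is the bottleneck — with T8, T6 done the pool holds (5, 6), short of every remaining need.
A valid finishing order for the others: T8, T6. Walking it through:
  pool = (1, 1)
  T8 needs (0, 1) <= (1, 1) -> finishes; pool += (3, 3) = (4, 4)
  T6 needs (0, 2) <= (4, 4) -> finishes; pool += (1, 2) = (5, 6)
The stuck group stays short no matter what:
  T2 still needs (6, 7) but only (5, 6) is free — short on r2 and r3
  T1 still needs (5, 9) but only (5, 6) is free — short on r3
  T7 still needs (4, 7) but only (5, 6) is free — short on r3
  T3 still needs (9, 7) but only (5, 6) is free — short on r2 and r3


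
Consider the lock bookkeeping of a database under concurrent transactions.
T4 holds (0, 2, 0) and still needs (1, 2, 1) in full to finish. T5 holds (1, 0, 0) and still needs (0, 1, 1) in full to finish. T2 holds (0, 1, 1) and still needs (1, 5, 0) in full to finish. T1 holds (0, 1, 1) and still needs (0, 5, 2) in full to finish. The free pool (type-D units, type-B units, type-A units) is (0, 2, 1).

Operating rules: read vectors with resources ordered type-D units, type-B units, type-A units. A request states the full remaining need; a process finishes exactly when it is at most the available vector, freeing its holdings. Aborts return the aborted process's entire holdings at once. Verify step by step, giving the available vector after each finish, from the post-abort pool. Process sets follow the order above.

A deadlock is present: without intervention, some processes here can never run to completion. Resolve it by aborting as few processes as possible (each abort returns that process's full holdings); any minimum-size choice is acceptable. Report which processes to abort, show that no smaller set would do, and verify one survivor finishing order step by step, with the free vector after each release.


Abort T2.
Key observation: T1 could never have finished before the abort; with (0, 1, 1) returned by T2, it fits at step 3.
Why nothing smaller works: aborting no one leaves the state deadlocked as given.
The survivors complete as T5, T4, T1. Check, step by step (starting from the post-abort pool):
  pool = (0, 3, 2)
  T5: need (0, 1, 1) fits (0, 3, 2); releases (1, 0, 0), pool now (1, 3, 2)
  T4: need (1, 2, 1) fits (1, 3, 2); releases (0, 2, 0), pool now (1, 5, 2)
  T1: need (0, 5, 2) fits (1, 5, 2); releases (0, 1, 1), pool now (1, 6, 3)


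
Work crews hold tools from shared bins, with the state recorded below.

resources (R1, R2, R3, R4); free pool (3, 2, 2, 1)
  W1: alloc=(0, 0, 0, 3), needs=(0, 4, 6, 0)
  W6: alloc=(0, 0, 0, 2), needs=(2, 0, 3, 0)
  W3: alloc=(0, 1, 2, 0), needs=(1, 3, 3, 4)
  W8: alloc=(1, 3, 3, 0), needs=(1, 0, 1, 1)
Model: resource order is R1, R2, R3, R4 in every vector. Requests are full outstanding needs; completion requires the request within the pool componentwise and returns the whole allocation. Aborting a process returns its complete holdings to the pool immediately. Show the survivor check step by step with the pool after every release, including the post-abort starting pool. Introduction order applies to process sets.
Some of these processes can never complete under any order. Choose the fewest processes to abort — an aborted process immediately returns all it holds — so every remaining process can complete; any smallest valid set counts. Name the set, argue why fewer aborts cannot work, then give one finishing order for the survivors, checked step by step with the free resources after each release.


Minimum abort set: W1.
Key observation: no ordering could ever have run W3 before the abort of W1; with (0, 0, 0, 3) back in the pool it fits at step 3.
No smaller set exists: with zero aborts the deadlock remains.
Survivors finish in the order: W8, W6, W3. Check, step by step (pool after the aborts first):
  pool = (3, 2, 2, 4)
  run W8 (needs (1, 0, 1, 1), free (3, 2, 2, 4)); after release of (1, 3, 3, 0) the pool is (4, 5, 5, 4)
  run W6 (needs (2, 0, 3, 0), free (4, 5, 5, 4)); after release of (0, 0, 0, 2) the pool is (4, 5, 5, 6)
  run W3 (needs (1, 3, 3, 4), free (4, 5, 5, 6)); after release of (0, 1, 2, 0) the pool is (4, 6, 7, 6)


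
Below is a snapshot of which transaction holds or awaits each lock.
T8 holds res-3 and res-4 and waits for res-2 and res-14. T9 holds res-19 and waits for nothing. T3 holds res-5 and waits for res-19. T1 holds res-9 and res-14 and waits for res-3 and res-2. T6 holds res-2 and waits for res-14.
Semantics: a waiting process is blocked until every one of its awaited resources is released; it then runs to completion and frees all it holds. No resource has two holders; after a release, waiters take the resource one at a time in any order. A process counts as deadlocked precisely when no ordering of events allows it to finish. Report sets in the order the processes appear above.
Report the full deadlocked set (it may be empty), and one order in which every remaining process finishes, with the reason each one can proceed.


Deadlocked: T8, T1 and T6.
Key observation: T8 -> T1 -> T8 is a circular wait — nothing in it can go first; T6 is caught in further circular waits.
The rest can finish in the order T9, T3.
Verifying each step:
  T9 waits on nothing -> runs at once and releases res-19
  run T3 (all its waits — res-19 — are resolved); releases res-5


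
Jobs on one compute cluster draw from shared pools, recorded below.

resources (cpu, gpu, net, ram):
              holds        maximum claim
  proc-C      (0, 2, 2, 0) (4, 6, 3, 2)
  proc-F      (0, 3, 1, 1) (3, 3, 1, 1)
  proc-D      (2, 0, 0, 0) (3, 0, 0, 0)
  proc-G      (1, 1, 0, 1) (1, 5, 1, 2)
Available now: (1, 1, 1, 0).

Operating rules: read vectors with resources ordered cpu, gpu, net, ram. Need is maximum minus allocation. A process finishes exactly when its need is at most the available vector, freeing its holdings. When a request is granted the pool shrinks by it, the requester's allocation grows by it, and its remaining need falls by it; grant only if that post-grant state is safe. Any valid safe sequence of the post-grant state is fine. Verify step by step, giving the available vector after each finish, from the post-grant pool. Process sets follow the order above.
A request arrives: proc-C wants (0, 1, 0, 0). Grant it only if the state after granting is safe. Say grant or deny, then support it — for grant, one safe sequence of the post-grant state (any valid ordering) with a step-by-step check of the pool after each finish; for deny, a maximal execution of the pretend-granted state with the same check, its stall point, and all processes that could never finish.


DENY — the pretend-granted state is unsafe.
Key observation: after proc-D, proc-F the pool peaks at (3, 3, 2, 1), and each blocked process is short somewhere: proc-C on cpu, ram; proc-G on gpu.
On the post-grant state, proc-D, proc-F is a maximal run — nothing extends it. Verifying each step:
  pool = (1, 0, 1, 0)
  proc-D: need (1, 0, 0, 0) fits (1, 0, 1, 0); releases (2, 0, 0, 0), pool now (3, 0, 1, 0)
  proc-F: need (3, 0, 0, 0) fits (3, 0, 1, 0); releases (0, 3, 1, 1), pool now (3, 3, 2, 1)
  proc-C still needs (4, 3, 1, 2) but only (3, 3, 2, 1) is free — short on cpu and ram
  proc-G still needs (0, 4, 1, 1) but only (3, 3, 2, 1) is free — short on gpu
Processes that could never finish after the grant: proc-C and proc-G.


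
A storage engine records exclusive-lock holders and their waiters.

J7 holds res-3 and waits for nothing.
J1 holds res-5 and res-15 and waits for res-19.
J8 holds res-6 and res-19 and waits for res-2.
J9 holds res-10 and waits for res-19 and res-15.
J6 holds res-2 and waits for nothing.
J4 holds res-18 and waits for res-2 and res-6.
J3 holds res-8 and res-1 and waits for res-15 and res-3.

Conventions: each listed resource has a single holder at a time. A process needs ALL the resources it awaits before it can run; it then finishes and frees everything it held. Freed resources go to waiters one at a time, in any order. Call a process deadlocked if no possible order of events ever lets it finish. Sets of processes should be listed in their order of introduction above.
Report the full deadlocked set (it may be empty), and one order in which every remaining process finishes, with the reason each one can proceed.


No process is deadlocked.
Key observation: no waiting chain loops back on itself — every chain ends at a process that waits on nothing, so everyone eventually runs.
The rest can finish in the order J6, J8, J1, J7, J3, J4, J9.
Check, step by step:
  J6 waits on nothing -> runs at once and releases res-2
  J8 waits on res-2 — all released -> runs and releases res-6 and res-19
  J1 waits on res-19 — all released -> runs and releases res-5 and res-15
  J7 waits on nothing -> runs at once and releases res-3
  J3 waits on res-15 and res-3 — all released -> runs and releases res-8 and res-1
  J4 waits on res-2 and res-6 — all released -> runs and releases res-18
  J9 waits on res-19 and res-15 — all released -> runs and releases res-10


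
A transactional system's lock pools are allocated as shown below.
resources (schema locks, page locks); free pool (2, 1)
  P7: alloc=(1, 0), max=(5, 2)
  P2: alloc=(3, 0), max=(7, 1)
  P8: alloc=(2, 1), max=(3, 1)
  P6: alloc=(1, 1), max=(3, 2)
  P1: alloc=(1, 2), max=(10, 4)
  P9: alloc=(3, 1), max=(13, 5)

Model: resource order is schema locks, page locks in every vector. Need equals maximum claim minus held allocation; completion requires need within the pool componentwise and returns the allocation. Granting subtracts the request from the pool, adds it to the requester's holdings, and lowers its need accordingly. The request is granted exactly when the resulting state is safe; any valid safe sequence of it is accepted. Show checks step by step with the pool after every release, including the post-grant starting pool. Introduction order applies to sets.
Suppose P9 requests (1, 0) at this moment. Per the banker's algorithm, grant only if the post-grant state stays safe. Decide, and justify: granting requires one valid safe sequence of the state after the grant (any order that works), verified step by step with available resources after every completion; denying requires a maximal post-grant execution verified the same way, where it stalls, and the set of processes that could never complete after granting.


DENY — the pretend-granted state is unsafe.
Key observation: P8, P6, P7, P2 can finish, but then (8, 3) is all there is, and the blocked group's schema locks demands exceed it.
On the post-grant state, P8, P6, P7, P2 is a maximal run — nothing extends it. Verifying each step:
  pool = (1, 1)
  P8: need (1, 0) fits (1, 1); releases (2, 1), pool now (3, 2)
  P6: need (2, 1) fits (3, 2); releases (1, 1), pool now (4, 3)
  P7: need (4, 2) fits (4, 3); releases (1, 0), pool now (5, 3)
  P2: need (4, 1) fits (5, 3); releases (3, 0), pool now (8, 3)
  P1 still needs (9, 2) but only (8, 3) is free — short on schema locks
  P9 still needs (9, 4) but only (8, 3) is free — short on schema locks and page locks
Post-grant, the permanently blocked set is P1 and P9.


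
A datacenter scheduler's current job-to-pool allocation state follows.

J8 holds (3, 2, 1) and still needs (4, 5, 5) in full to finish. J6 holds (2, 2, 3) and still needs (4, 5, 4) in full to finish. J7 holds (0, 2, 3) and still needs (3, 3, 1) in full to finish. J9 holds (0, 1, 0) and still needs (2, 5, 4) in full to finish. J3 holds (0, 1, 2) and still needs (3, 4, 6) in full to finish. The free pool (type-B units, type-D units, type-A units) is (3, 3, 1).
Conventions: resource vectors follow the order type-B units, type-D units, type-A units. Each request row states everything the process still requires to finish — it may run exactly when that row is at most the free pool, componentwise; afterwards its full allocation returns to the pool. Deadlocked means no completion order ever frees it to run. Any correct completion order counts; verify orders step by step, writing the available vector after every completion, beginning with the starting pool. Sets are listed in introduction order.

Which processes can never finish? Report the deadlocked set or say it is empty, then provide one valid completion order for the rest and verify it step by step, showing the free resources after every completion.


The deadlocked set is J8, J6 and J3.
Key observation: after J7, J9 the pool peaks at (3, 6, 4), and each blocked process is short somewhere: J8 on type-B units, type-A units; J6 on type-B units; J3 on type-A units.
A valid finishing order for the others: J7, J9. Verifying each step:
  pool = (3, 3, 1)
  J7: need (3, 3, 1) fits (3, 3, 1); releases (0, 2, 3), pool now (3, 5, 4)
  J9: need (2, 5, 4) fits (3, 5, 4); releases (0, 1, 0), pool now (3, 6, 4)
The stuck group stays short no matter what:
  J8 cannot run: need (4, 5, 5) vs free (3, 6, 4) (insufficient type-B units and type-A units)
  J6 cannot run: need (4, 5, 4) vs free (3, 6, 4) (insufficient type-B units)
  J3 cannot run: need (3, 4, 6) vs free (3, 6, 4) (insufficient type-A units)


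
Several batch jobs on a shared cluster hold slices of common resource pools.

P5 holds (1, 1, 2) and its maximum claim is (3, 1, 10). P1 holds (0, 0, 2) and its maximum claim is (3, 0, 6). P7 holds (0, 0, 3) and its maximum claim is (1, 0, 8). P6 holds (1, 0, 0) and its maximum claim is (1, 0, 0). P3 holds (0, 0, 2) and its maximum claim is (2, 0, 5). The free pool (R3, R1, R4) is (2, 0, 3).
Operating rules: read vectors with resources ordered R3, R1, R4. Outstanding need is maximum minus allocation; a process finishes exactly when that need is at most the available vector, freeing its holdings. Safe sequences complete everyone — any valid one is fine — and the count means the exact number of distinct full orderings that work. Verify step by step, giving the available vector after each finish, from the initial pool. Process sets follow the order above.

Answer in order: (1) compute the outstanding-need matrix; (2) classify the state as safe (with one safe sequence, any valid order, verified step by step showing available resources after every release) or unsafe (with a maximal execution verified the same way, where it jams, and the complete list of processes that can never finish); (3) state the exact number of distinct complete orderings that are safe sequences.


(1) Remaining need (order R3, R1, R4):
  P5: (2, 0, 8)
  P1: (3, 0, 4)
  P7: (1, 0, 5)
  P6: (0, 0, 0)
  P3: (2, 0, 3)
(2) SAFE — a valid safe sequence is P6, P3, P7, P1, P5.
Key observation: the order's first zero-slack moment is P3 ((2, 0, 3) needed, (3, 0, 3) free — a requested resource with nothing to spare).
Check, step by step:
  pool = (2, 0, 3)
  P6: need (0, 0, 0) fits (2, 0, 3); releases (1, 0, 0), pool now (3, 0, 3)
  P3: need (2, 0, 3) fits (3, 0, 3); releases (0, 0, 2), pool now (3, 0, 5)
  P7: need (1, 0, 5) fits (3, 0, 5); releases (0, 0, 3), pool now (3, 0, 8)
  P1: need (3, 0, 4) fits (3, 0, 8); releases (0, 0, 2), pool now (3, 0, 10)
  P5: need (2, 0, 8) fits (3, 0, 10); releases (1, 1, 2), pool now (4, 1, 12)
(3) Precisely 10 of the possible complete orderings are safe sequences.


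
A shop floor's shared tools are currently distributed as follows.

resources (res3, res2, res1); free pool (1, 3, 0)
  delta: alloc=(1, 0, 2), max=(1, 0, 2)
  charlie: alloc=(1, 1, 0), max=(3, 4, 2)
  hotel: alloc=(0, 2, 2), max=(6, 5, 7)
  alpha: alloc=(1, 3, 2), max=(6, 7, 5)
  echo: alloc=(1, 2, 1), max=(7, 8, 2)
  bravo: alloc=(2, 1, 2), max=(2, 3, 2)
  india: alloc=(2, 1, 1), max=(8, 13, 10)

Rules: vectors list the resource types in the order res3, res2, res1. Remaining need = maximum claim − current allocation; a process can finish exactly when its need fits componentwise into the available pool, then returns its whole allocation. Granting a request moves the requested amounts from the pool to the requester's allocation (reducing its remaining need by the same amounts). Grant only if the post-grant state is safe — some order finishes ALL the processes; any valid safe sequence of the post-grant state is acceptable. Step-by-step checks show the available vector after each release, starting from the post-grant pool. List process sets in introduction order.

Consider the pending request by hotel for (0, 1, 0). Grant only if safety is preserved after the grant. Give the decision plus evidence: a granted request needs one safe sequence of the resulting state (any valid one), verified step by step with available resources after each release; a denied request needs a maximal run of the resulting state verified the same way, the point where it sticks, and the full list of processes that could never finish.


GRANT — the state after the grant stays safe, e.g. via bravo, delta, charlie, alpha, hotel, echo, india.
Key observation: (1, 2, 0) free after granting still covers bravo first, and each release covers the next.
Check on the post-grant state, step by step:
  pool = (1, 2, 0)
  run bravo (needs (0, 2, 0), free (1, 2, 0)); after release of (2, 1, 2) the pool is (3, 3, 2)
  run delta (needs (0, 0, 0), free (3, 3, 2)); after release of (1, 0, 2) the pool is (4, 3, 4)
  run charlie (needs (2, 3, 2), free (4, 3, 4)); after release of (1, 1, 0) the pool is (5, 4, 4)
  run alpha (needs (5, 4, 3), free (5, 4, 4)); after release of (1, 3, 2) the pool is (6, 7, 6)
  run hotel (needs (6, 2, 5), free (6, 7, 6)); after release of (0, 3, 2) the pool is (6, 10, 8)
  run echo (needs (6, 6, 1), free (6, 10, 8)); after release of (1, 2, 1) the pool is (7, 12, 9)
  run india (needs (6, 12, 9), free (7, 12, 9)); after release of (2, 1, 1) the pool is (9, 13, 10)


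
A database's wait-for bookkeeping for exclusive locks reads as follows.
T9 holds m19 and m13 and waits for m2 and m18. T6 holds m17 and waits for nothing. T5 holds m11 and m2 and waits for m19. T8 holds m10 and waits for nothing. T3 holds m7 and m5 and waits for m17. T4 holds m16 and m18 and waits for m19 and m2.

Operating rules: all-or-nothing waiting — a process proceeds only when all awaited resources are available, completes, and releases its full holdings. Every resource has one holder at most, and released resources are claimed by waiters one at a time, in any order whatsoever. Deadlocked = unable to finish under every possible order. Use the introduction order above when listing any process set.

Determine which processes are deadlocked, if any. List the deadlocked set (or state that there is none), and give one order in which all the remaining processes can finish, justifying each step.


Deadlocked set: T9, T5 and T4.
Key observation: the loop T9 -> T5 -> T9 blocks itself forever; T4 is caught in further circular waits.
The rest can finish in the order T6, T8, T3.
Step-by-step check:
  T6: no waits; runs immediately, freeing m17
  T8: no waits; runs immediately, freeing m10
  run T3 (all its waits — m17 — are resolved); releases m7 and m5


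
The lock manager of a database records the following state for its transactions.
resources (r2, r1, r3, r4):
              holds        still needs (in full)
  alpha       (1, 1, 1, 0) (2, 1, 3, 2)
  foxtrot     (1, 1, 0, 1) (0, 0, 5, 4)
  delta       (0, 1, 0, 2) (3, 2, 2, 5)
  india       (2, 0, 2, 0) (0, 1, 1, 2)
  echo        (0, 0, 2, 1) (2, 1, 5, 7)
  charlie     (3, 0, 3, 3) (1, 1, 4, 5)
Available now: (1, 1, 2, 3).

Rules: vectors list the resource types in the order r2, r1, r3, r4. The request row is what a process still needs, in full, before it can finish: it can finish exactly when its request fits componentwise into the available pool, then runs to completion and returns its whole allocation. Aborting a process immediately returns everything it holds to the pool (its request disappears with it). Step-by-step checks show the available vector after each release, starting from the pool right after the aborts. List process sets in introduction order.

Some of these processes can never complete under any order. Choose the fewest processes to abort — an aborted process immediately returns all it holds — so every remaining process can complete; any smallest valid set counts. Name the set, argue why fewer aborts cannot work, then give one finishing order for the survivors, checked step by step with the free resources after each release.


Abort charlie.
Key observation: foxtrot was stuck for good until charlie gave back (3, 0, 3, 3); in the order shown it finishes at step 2.
Minimality: the empty abort set fails — the state is deadlocked as it stands.
Survivors finish in the order: alpha, foxtrot, echo, india, delta. Verifying each step (pool after the aborts first):
  pool = (4, 1, 5, 6)
  run alpha (needs (2, 1, 3, 2), free (4, 1, 5, 6)); after release of (1, 1, 1, 0) the pool is (5, 2, 6, 6)
  run foxtrot (needs (0, 0, 5, 4), free (5, 2, 6, 6)); after release of (1, 1, 0, 1) the pool is (6, 3, 6, 7)
  run echo (needs (2, 1, 5, 7), free (6, 3, 6, 7)); after release of (0, 0, 2, 1) the pool is (6, 3, 8, 8)
  run india (needs (0, 1, 1, 2), free (6, 3, 8, 8)); after release of (2, 0, 2, 0) the pool is (8, 3, 10, 8)
  run delta (needs (3, 2, 2, 5), free (8, 3, 10, 8)); after release of (0, 1, 0, 2) the pool is (8, 4, 10, 10)


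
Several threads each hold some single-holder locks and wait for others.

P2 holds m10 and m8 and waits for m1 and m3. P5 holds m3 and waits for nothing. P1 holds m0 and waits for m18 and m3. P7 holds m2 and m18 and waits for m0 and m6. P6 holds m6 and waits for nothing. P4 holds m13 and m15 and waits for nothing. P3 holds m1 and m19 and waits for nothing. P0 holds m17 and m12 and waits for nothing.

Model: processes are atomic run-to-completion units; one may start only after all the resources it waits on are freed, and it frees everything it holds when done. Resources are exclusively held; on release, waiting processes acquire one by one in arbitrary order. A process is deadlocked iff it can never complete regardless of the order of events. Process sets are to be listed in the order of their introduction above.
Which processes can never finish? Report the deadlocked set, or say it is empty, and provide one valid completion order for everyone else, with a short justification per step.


Deadlocked set: P1 and P7.
Key observation: the cycle P1 -> P7 -> P1 can never break — each member waits on the next; no other process is dragged down with it.
The rest can finish in the order P3, P5, P4, P6, P2, P0.
Verifying each step:
  P3: no waits; runs immediately, freeing m1 and m19
  P5: no waits; runs immediately, freeing m3
  P4: no waits; runs immediately, freeing m13 and m15
  P6: no waits; runs immediately, freeing m6
  P2: everything it awaited (m1 and m3) is free; runs, freeing m10 and m8
  P0: no waits; runs immediately, freeing m17 and m12


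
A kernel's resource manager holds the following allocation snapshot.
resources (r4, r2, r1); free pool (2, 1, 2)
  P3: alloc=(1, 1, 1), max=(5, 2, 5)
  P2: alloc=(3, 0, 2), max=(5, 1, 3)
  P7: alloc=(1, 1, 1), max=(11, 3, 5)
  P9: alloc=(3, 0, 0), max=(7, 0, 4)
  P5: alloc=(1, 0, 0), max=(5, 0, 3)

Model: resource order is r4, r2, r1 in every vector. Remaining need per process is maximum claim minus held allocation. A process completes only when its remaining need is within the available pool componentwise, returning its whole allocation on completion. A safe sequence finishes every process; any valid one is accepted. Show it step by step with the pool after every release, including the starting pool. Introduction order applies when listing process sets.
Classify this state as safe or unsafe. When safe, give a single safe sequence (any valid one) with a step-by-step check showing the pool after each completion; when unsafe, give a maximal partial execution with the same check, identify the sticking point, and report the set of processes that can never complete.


SAFE, for example via the order P2, P9, P5, P3, P7.
Key observation: P2 marks the first exact bind of the order: its need (2, 1, 1) fits the free (2, 1, 2) with zero slack on a requested resource.
Verifying each step:
  pool = (2, 1, 2)
  run P2 (needs (2, 1, 1), free (2, 1, 2)); after release of (3, 0, 2) the pool is (5, 1, 4)
  run P9 (needs (4, 0, 4), free (5, 1, 4)); after release of (3, 0, 0) the pool is (8, 1, 4)
  run P5 (needs (4, 0, 3), free (8, 1, 4)); after release of (1, 0, 0) the pool is (9, 1, 4)
  run P3 (needs (4, 1, 4), free (9, 1, 4)); after release of (1, 1, 1) the pool is (10, 2, 5)
  run P7 (needs (10, 2, 4), free (10, 2, 5)); after release of (1, 1, 1) the pool is (11, 3, 6)


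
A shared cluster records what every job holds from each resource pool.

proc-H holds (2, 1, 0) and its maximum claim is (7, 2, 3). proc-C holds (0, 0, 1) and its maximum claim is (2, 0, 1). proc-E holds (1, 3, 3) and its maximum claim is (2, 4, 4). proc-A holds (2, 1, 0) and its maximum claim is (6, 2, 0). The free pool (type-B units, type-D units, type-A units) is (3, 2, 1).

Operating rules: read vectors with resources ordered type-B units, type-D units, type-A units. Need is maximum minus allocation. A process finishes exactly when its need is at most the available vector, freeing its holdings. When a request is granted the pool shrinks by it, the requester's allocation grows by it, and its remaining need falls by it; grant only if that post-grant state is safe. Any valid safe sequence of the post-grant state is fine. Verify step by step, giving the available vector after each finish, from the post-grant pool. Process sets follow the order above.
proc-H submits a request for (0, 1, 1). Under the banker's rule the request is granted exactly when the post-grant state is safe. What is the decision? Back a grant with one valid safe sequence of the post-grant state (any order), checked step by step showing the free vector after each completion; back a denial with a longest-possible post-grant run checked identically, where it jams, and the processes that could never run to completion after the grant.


GRANT: granting preserves safety; a valid post-grant sequence is proc-C, proc-E, proc-A, proc-H.
Key observation: (3, 1, 0) free after granting still covers proc-C first, and each release covers the next.
Verifying the post-grant state step by step:
  pool = (3, 1, 0)
  proc-C: need (2, 0, 0) fits (3, 1, 0); releases (0, 0, 1), pool now (3, 1, 1)
  proc-E: need (1, 1, 1) fits (3, 1, 1); releases (1, 3, 3), pool now (4, 4, 4)
  proc-A: need (4, 1, 0) fits (4, 4, 4); releases (2, 1, 0), pool now (6, 5, 4)
  proc-H: need (5, 0, 2) fits (6, 5, 4); releases (2, 2, 1), pool now (8, 7, 5)
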